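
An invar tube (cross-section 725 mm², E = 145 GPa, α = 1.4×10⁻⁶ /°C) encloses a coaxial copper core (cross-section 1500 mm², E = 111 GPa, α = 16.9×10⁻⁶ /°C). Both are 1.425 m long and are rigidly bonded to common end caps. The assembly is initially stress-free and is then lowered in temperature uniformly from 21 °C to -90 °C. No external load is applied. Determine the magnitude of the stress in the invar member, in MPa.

The copper has the larger α, so on cooling it would change length more than the invar if both were free. The rigid plates force a common final length, so the copper is put into tension and the invar into compression, with equal and opposite forces P (no external load).
Compatibility of the two members (thermal + elastic change equal): (α₁ − α₂)ΔT = P·[1/(A₁E₁) + 1/(A₂E₂)].
|α₁ − α₂|·ΔT = 15.5×10⁻⁶ × 111 = 0.00172.
1/(A₁E₁) + 1/(A₂E₂) = 1/(725×145×10³) + 1/(1500×111×10³) = 1.552×10⁻⁸ N⁻¹.
So P = 0.00172 / 1.552×10⁻⁸ = 110.9 kN.
σ_{invar} = P/A₁ = 110900/725 = 152.9 MPa, compressive.

σ ≈ 153 MPa (compressive)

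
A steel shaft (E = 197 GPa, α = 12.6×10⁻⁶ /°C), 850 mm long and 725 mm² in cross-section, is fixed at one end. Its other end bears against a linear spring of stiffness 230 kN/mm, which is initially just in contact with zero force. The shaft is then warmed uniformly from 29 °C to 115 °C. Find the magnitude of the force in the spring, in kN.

If the spring were absent the shaft would lengthen by αΔT L = 12.6×10⁻⁶ × 86 × 850 = 0.9211 mm.
With a force P in the spring, the elastic change of the shaft is PL/(AE) and that of the spring is P/k; compatibility requires their sum to equal δ_free.
So P = δ_free / [L/(AE) + 1/k] = 0.9211 / [ 850/(725×197×10³) + 1/(230×10³) ].
P = 0.9211 / 1.03×10⁻⁵ = 89430 N.

P ≈ 89.4 kN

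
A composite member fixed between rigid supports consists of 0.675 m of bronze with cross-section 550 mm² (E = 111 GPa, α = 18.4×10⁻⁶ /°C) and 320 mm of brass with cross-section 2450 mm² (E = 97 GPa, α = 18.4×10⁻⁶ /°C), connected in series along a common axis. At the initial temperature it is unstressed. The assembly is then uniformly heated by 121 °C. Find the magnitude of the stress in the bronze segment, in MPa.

Free thermal expansion of the whole bar: Σ αᵢΔT Lᵢ = 18.4×10⁻⁶×121×675 + 18.4×10⁻⁶×121×320 = 2.215 mm.
The walls prevent any net length change, so an axial force P (same in every segment) develops. Compatibility: P · Σ Lᵢ/(AᵢEᵢ) = δ_free.
Σ Lᵢ/(AᵢEᵢ) = 675/(550×111×10³) + 320/(2450×97×10³) = 1.24×10⁻⁵ mm/N.
Hence P = δ_free / Σ(L/AE) = 2.215/1.24×10⁻⁵ = 178.6 kN (compressive).
σ_{bronze} = P / A = 178600 / 550 = 324.7 MPa.

σ ≈ 325 MPa (compressive)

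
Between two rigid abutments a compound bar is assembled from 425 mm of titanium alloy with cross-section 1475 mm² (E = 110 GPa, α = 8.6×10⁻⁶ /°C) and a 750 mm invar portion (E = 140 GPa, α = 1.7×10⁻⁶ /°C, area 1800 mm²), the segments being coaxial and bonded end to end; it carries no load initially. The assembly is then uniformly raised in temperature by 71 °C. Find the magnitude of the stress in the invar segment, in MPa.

σ ≈ 34.8 MPa (compressive)

If the supports were absent, the total length change would be Σ αᵢΔT Lᵢ = 8.6×10⁻⁶×71×425 + 1.7×10⁻⁶×71×750 = 0.35 mm.
The rigid supports impose zero overall length change; the single axial force P common to all segments must satisfy P Σ Lᵢ/(AᵢEᵢ) = δ_free.
Σ Lᵢ/(AᵢEᵢ) = 425/(1475×110×10³) + 750/(1800×140×10³) = 5.596×10⁻⁶ mm/N.
So P = 0.35 / 5.596×10⁻⁶ = 62.55 kN, compressive.
σ_{invar} = P / A = 62550 / 1800 = 34.75 MPa.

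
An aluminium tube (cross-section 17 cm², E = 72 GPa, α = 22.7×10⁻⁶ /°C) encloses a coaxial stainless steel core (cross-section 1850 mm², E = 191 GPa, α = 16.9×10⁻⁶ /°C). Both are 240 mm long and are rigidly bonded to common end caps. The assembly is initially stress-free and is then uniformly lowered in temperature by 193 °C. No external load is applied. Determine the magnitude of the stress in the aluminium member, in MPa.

Equilibrium of a rigid end plate with no external load gives equal and opposite internal forces ±P in the two members. Since α_{aluminium} > α_{stainless steel}, cooling drives the aluminium into tension and the stainless steel into compression.
Equating the net (thermal + elastic) strains gives |α₁ − α₂|·ΔT = P·[1/(A₁E₁) + 1/(A₂E₂)].
|α₁ − α₂|·ΔT = 5.8×10⁻⁶ × 193 = 0.001119.
1/(A₁E₁) + 1/(A₂E₂) = 1/(1700×72×10³) + 1/(1850×191×10³) = 1.1×10⁻⁸ N⁻¹.
P = 0.001119 / 1.1×10⁻⁸ = 101800 N = 101.8 kN.
σ_{aluminium} = P/A₁ = 101800/1700 = 59.86 MPa, tensile.

σ ≈ 59.9 MPa (tensile)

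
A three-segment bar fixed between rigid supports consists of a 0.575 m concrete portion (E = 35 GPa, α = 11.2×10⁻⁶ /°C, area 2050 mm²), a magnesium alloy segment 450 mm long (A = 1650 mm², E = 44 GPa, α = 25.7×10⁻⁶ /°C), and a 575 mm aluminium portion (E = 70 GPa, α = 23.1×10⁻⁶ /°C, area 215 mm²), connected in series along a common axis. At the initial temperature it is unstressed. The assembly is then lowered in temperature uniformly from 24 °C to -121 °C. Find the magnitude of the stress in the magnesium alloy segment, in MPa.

σ ≈ 52.5 MPa (tensile)

If the supports were absent, the total length change would be Σ αᵢΔT Lᵢ = 11.2×10⁻⁶×145×575 + 25.7×10⁻⁶×145×450 + 23.1×10⁻⁶×145×575 = 4.537 mm.
The walls prevent any net length change, so an axial force P (same in every segment) develops. Compatibility: P · Σ Lᵢ/(AᵢEᵢ) = δ_free.
The series flexibility is Σ Lᵢ/(AᵢEᵢ) = 575/(2050×35×10³) + 450/(1650×44×10³) + 575/(215×70×10³) = 5.242×10⁻⁵ mm/N.
Hence P = δ_free / Σ(L/AE) = 4.537/5.242×10⁻⁵ = 86.55 kN (tensile).
σ_{magnesium alloy} = P / A = 86550 / 1650 = 52.45 MPa.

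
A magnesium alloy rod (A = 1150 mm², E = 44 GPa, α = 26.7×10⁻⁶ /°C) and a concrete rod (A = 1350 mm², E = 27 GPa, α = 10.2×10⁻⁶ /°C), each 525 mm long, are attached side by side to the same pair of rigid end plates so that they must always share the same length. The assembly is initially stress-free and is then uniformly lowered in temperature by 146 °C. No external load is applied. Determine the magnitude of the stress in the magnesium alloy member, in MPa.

Equilibrium of a rigid end plate with no external load gives equal and opposite internal forces ±P in the two members. Since α_{magnesium alloy} > α_{concrete}, cooling drives the magnesium alloy into tension and the concrete into compression.
Compatibility of the two members (thermal + elastic change equal): (α₁ − α₂)ΔT = P·[1/(A₁E₁) + 1/(A₂E₂)].
|α₁ − α₂|·ΔT = 16.5×10⁻⁶ × 146 = 0.002409.
1/(A₁E₁) + 1/(A₂E₂) = 1/(1150×44×10³) + 1/(1350×27×10³) = 4.72×10⁻⁸ N⁻¹.
So P = 0.002409 / 4.72×10⁻⁸ = 51.04 kN.
σ_{magnesium alloy} = P/A₁ = 51040/1150 = 44.38 MPa, tensile.

σ ≈ 44.4 MPa (tensile)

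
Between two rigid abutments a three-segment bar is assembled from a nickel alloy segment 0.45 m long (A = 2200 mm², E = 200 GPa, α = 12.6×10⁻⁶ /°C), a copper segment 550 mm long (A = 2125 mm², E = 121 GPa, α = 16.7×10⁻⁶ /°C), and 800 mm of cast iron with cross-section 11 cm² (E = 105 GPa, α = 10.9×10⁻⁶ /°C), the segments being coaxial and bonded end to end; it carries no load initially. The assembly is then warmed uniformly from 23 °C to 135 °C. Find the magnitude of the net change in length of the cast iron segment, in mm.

|ΔL| ≈ 0.836 mm

With the walls removed the bar would change length by δ_free = Σ αᵢΔT Lᵢ = 12.6×10⁻⁶×112×450 + 16.7×10⁻⁶×112×550 + 10.9×10⁻⁶×112×800 = 2.64 mm.
The walls prevent any net length change, so an axial force P (same in every segment) develops. Compatibility: P · Σ Lᵢ/(AᵢEᵢ) = δ_free.
Σ Lᵢ/(AᵢEᵢ) = 450/(2200×200×10³) + 550/(2125×121×10³) + 800/(1100×105×10³) = 1.009×10⁻⁵ mm/N.
Hence P = δ_free / Σ(L/AE) = 2.64/1.009×10⁻⁵ = 261.7 kN (compressive).
For the cast iron segment, free thermal change = 10.9×10⁻⁶×112×800 = 0.9766 mm and elastic change from P = 261700×800/(1100×105×10³) = 1.813 mm; these oppose, so the net change is 0.836 mm (segment shortens).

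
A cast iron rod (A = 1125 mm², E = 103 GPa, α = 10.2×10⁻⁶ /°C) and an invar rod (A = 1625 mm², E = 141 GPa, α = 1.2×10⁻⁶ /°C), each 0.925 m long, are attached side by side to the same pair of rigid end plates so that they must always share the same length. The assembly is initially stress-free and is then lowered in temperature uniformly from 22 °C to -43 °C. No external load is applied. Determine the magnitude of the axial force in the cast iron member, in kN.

The cast iron has the larger α, so on cooling it would change length more than the invar if both were free. The rigid plates force a common final length, so the cast iron is put into tension and the invar into compression, with equal and opposite forces P (no external load).
Equating the net (thermal + elastic) strains gives |α₁ − α₂|·ΔT = P·[1/(A₁E₁) + 1/(A₂E₂)].
|α₁ − α₂|·ΔT = 9×10⁻⁶ × 65 = 0.000585.
1/(A₁E₁) + 1/(A₂E₂) = 1/(1125×103×10³) + 1/(1625×141×10³) = 1.299×10⁻⁸ N⁻¹.
So P = 0.000585 / 1.299×10⁻⁸ = 45.02 kN.

P ≈ 45 kN (tensile in the cast iron)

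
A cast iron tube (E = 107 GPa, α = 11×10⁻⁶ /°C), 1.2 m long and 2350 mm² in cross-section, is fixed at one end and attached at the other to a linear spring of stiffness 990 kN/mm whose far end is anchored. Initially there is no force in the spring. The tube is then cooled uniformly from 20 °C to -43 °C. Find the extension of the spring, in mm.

If the spring were absent the tube would shorten by αΔT L = 11×10⁻⁶ × 63 × 1200 = 0.8316 mm.
Let P be the tensile force in the spring. The tube extends elastically by PL/(AE) and the spring stretches by P/k; together these equal δ_free.
P [ L/(AE) + 1/k ] = δ_free → P [ 1200/(2350×107×10³) + 1/(990×10³) ] = 0.8316.
P = 0.8316 / 5.782×10⁻⁶ = 143800 N.
Spring extension = P/k = 143800/(990×10³) = 0.1453 mm.

δ ≈ 0.145 mm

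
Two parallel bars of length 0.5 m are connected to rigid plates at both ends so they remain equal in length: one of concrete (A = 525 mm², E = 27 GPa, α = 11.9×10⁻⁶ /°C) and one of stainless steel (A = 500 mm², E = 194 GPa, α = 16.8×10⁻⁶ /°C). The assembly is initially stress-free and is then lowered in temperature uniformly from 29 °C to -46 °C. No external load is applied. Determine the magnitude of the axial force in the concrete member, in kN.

P ≈ 4.55 kN (compressive in the concrete)

The stainless steel has the larger α, so on cooling it would change length more than the concrete if both were free. The rigid plates force a common final length, so the stainless steel is put into tension and the concrete into compression, with equal and opposite forces P (no external load).
Compatibility of the two members (thermal + elastic change equal): (α₁ − α₂)ΔT = P·[1/(A₁E₁) + 1/(A₂E₂)].
|α₁ − α₂|·ΔT = 4.9×10⁻⁶ × 75 = 0.0003675.
1/(A₁E₁) + 1/(A₂E₂) = 1/(525×27×10³) + 1/(500×194×10³) = 8.086×10⁻⁸ N⁻¹.
P = 0.0003675 / 8.086×10⁻⁸ = 4545 N = 4.545 kN.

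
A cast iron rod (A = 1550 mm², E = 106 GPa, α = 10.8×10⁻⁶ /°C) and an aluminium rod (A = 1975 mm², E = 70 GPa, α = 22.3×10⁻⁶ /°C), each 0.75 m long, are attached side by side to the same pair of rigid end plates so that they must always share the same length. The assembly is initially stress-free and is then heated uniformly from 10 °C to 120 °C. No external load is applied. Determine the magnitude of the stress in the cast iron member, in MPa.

σ ≈ 61.3 MPa (tensile)

Both members must finish at the same length. With the larger α, the aluminium tends to over-expand; the plates restrain it, putting the aluminium in compression and the cast iron in tension. With no external load the two internal forces are equal and opposite, magnitude P.
Equating the net (thermal + elastic) strains gives |α₁ − α₂|·ΔT = P·[1/(A₁E₁) + 1/(A₂E₂)].
|α₁ − α₂|·ΔT = 11.5×10⁻⁶ × 110 = 0.001265.
1/(A₁E₁) + 1/(A₂E₂) = 1/(1550×106×10³) + 1/(1975×70×10³) = 1.332×10⁻⁸ N⁻¹.
P = 0.001265 / 1.332×10⁻⁸ = 94970 N = 94.97 kN.
σ_{cast iron} = P/A₁ = 94970/1550 = 61.27 MPa, tensile.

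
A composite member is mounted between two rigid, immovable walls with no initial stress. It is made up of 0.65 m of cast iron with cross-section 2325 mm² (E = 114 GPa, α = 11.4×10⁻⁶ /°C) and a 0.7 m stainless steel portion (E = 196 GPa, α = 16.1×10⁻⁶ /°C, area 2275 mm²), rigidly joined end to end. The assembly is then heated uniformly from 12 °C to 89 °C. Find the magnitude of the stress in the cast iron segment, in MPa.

If the supports were absent, the total length change would be Σ αᵢΔT Lᵢ = 11.4×10⁻⁶×77×650 + 16.1×10⁻⁶×77×700 = 1.438 mm.
The walls prevent any net length change, so an axial force P (same in every segment) develops. Compatibility: P · Σ Lᵢ/(AᵢEᵢ) = δ_free.
Σ Lᵢ/(AᵢEᵢ) = 650/(2325×114×10³) + 700/(2275×196×10³) = 4.022×10⁻⁶ mm/N.
Hence P = δ_free / Σ(L/AE) = 1.438/4.022×10⁻⁶ = 357.6 kN (compressive).
σ_{cast iron} = P / A = 357600 / 2325 = 153.8 MPa.

σ ≈ 154 MPa (compressive)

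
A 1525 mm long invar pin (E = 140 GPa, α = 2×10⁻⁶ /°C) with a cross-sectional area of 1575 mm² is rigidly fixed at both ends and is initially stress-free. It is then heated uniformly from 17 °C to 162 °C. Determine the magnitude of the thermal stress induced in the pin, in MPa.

σ ≈ 40.6 MPa (compressive)

With length fixed, the mechanical strain must cancel the thermal strain αΔT = 2×10⁻⁶ × 145 = 290×10⁻⁶.
The stress required to suppress this strain is σ = Eε = 140×10³ × 290×10⁻⁶ = 40.6 MPa, compressive since the pin is trying to expand.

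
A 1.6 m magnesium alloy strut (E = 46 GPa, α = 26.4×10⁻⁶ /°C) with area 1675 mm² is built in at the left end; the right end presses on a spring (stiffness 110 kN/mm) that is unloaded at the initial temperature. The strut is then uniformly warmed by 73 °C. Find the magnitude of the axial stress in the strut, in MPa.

σ ≈ 61.7 MPa (compressive)

If the spring were absent the strut would lengthen by αΔT L = 26.4×10⁻⁶ × 73 × 1600 = 3.084 mm.
Let P be the compressive force at the spring. The strut shortens elastically by PL/(AE) and the spring compresses by P/k; together these equal δ_free.
P [ L/(AE) + 1/k ] = δ_free → P [ 1600/(1675×46×10³) + 1/(110×10³) ] = 3.084.
P = 3.084 / 2.986×10⁻⁵ = 103300 N.
σ = P/A = 103300/1675 = 61.66 MPa.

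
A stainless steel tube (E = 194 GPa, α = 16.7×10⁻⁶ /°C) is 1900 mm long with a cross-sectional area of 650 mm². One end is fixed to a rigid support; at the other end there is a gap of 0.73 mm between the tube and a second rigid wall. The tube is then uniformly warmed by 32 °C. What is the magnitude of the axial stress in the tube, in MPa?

If the wall were absent the tube would grow by αΔT L = 16.7×10⁻⁶ × 32 × 1900 = 1.015 mm.
The gap closes (δ_free > 0.73 mm) and the wall then resists a further 1.015 − 0.73 = 0.2854 mm of expansion.
That suppressed elongation corresponds to σ = E·Δ/L = 194×10³ × 0.2854/1900 = 29.14 MPa.

σ ≈ 29.1 MPa (compressive)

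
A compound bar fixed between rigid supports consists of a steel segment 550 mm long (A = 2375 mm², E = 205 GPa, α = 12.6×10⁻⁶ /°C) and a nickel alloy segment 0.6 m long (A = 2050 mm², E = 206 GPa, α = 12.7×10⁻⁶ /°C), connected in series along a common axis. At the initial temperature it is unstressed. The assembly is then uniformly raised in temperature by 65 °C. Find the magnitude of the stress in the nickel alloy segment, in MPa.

σ ≈ 181 MPa (compressive)

With the walls removed the bar would change length by δ_free = Σ αᵢΔT Lᵢ = 12.6×10⁻⁶×65×550 + 12.7×10⁻⁶×65×600 = 0.9457 mm.
Since the ends are fixed, an axial force P builds up, equal in every segment, with P · Σ Lᵢ/(AᵢEᵢ) = δ_free.
The series flexibility is Σ Lᵢ/(AᵢEᵢ) = 550/(2375×205×10³) + 600/(2050×206×10³) = 2.55×10⁻⁶ mm/N.
So P = 0.9457 / 2.55×10⁻⁶ = 370.8 kN, compressive.
σ_{nickel alloy} = P / A = 370800 / 2050 = 180.9 MPa.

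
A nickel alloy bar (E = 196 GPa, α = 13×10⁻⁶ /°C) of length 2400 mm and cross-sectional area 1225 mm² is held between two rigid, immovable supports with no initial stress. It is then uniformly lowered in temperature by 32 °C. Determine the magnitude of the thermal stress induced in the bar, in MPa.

Because both ends are immovable the net strain is zero, and the suppressed thermal strain is αΔT = 13×10⁻⁶ × 32 = 416×10⁻⁶.
Hence σ = E·αΔT = 196×10³ × 416×10⁻⁶ = 81.54 MPa, tensile.

σ ≈ 81.5 MPa (tensile)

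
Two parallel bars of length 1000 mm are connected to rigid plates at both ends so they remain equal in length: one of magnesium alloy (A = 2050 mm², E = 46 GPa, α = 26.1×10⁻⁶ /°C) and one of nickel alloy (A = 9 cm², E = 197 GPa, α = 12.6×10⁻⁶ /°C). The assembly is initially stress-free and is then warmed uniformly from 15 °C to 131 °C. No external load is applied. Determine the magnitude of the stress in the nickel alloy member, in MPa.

The magnesium alloy has the larger α, so on heating it would change length more than the nickel alloy if both were free. The rigid plates force a common final length, so the magnesium alloy is put into compression and the nickel alloy into tension, with equal and opposite forces P (no external load).
Equating the net (thermal + elastic) strains gives |α₁ − α₂|·ΔT = P·[1/(A₁E₁) + 1/(A₂E₂)].
|α₁ − α₂|·ΔT = 13.5×10⁻⁶ × 116 = 0.001566.
1/(A₁E₁) + 1/(A₂E₂) = 1/(2050×46×10³) + 1/(900×197×10³) = 1.624×10⁻⁸ N⁻¹.
P = 0.001566 / 1.624×10⁻⁸ = 96400 N = 96.4 kN.
σ_{nickel alloy} = P/A₂ = 96400/900 = 107.1 MPa, tensile.

σ ≈ 107 MPa (tensile)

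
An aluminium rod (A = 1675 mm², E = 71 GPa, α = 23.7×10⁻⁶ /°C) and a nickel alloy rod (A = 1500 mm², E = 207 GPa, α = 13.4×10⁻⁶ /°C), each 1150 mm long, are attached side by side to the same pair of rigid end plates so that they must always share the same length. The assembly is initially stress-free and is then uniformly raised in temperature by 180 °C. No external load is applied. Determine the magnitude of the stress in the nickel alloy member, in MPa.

Equilibrium of a rigid end plate with no external load gives equal and opposite internal forces ±P in the two members. Since α_{aluminium} > α_{nickel alloy}, heating drives the aluminium into compression and the nickel alloy into tension.
Equating the net (thermal + elastic) strains gives |α₁ − α₂|·ΔT = P·[1/(A₁E₁) + 1/(A₂E₂)].
|α₁ − α₂|·ΔT = 10.3×10⁻⁶ × 180 = 0.001854.
1/(A₁E₁) + 1/(A₂E₂) = 1/(1675×71×10³) + 1/(1500×207×10³) = 1.163×10⁻⁸ N⁻¹.
So P = 0.001854 / 1.163×10⁻⁸ = 159.4 kN.
σ_{nickel alloy} = P/A₂ = 159400/1500 = 106.3 MPa, tensile.

σ ≈ 106 MPa (tensile)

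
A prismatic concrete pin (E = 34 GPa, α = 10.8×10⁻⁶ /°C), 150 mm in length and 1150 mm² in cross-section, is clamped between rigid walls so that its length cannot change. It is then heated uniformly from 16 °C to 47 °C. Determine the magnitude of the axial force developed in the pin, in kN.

P ≈ 13.1 kN (compressive)

With zero net strain, σ = E·αΔT = 34 GPa × 10.8×10⁻⁶ × 31 = 11.38 MPa.
P = AEαΔT = 1150 × 34×10³ × 10.8×10⁻⁶ × 31 = 13.09 kN (compressive).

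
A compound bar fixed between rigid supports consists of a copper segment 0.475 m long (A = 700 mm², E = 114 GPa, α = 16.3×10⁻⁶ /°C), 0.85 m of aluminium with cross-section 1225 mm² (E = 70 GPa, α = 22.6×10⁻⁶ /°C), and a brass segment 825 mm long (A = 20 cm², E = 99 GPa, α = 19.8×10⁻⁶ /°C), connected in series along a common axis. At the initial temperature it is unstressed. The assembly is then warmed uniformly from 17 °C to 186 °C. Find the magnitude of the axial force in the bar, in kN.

Free thermal expansion of the whole bar: Σ αᵢΔT Lᵢ = 16.3×10⁻⁶×169×475 + 22.6×10⁻⁶×169×850 + 19.8×10⁻⁶×169×825 = 7.316 mm.
The rigid supports impose zero overall length change; the single axial force P common to all segments must satisfy P Σ Lᵢ/(AᵢEᵢ) = δ_free.
Σ Lᵢ/(AᵢEᵢ) = 475/(700×114×10³) + 850/(1225×70×10³) + 825/(2000×99×10³) = 2.003×10⁻⁵ mm/N.
P = 7.316 / 2.003×10⁻⁵ = 365200 N = 365.2 kN, compressive.

P ≈ 365 kN (compressive)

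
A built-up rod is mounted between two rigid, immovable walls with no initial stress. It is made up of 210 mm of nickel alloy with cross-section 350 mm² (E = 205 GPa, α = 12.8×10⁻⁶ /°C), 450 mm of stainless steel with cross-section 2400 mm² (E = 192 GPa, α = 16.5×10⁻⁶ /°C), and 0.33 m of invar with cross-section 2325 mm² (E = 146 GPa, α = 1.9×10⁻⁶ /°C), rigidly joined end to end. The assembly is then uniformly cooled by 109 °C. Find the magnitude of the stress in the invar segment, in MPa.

With the walls removed the bar would change length by δ_free = Σ αᵢΔT Lᵢ = 12.8×10⁻⁶×109×210 + 16.5×10⁻⁶×109×450 + 1.9×10⁻⁶×109×330 = 1.171 mm.
Since the ends are fixed, an axial force P builds up, equal in every segment, with P · Σ Lᵢ/(AᵢEᵢ) = δ_free.
Σ Lᵢ/(AᵢEᵢ) = 210/(350×205×10³) + 450/(2400×192×10³) + 330/(2325×146×10³) = 4.876×10⁻⁶ mm/N.
So P = 1.171 / 4.876×10⁻⁶ = 240.1 kN, tensile.
σ_{invar} = P / A = 240100 / 2325 = 103.3 MPa.

σ ≈ 103 MPa (tensile)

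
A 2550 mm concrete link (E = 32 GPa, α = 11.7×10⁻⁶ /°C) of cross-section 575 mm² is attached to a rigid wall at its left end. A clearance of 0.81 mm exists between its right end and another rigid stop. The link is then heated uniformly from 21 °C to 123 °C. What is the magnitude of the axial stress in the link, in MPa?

σ ≈ 28 MPa (compressive)

Free thermal elongation = αΔT L = 11.7×10⁻⁶ × 102 × 2550 = 3.043 mm.
This exceeds the 0.81 mm gap, so the wall pushes back. The portion of expansion that must be recovered elastically is δ_free − gap = 3.043 − 0.81 = 2.233 mm.
Compatibility: PL/(AE) = 2.233 mm, so σ = P/A = E × (2.233/2550) = 28.02 MPa.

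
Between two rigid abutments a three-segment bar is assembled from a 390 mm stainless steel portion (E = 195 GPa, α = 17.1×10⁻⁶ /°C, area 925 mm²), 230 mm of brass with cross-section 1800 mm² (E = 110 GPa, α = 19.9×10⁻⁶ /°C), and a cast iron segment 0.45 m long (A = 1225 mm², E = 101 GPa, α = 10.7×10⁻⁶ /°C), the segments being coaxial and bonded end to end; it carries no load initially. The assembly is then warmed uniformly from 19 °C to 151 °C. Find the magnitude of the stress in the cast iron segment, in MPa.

With the walls removed the bar would change length by δ_free = Σ αᵢΔT Lᵢ = 17.1×10⁻⁶×132×390 + 19.9×10⁻⁶×132×230 + 10.7×10⁻⁶×132×450 = 2.12 mm.
The rigid supports impose zero overall length change; the single axial force P common to all segments must satisfy P Σ Lᵢ/(AᵢEᵢ) = δ_free.
Σ Lᵢ/(AᵢEᵢ) = 390/(925×195×10³) + 230/(1800×110×10³) + 450/(1225×101×10³) = 6.961×10⁻⁶ mm/N.
P = 2.12 / 6.961×10⁻⁶ = 304600 N = 304.6 kN, compressive.
σ_{cast iron} = P / A = 304600 / 1225 = 248.6 MPa.

σ ≈ 249 MPa (compressive)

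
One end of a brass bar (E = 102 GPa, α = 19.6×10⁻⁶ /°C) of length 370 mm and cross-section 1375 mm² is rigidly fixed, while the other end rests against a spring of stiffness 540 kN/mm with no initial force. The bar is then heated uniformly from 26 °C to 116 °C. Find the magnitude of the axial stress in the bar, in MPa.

Free thermal expansion: δ_free = αΔT L = 19.6×10⁻⁶ × 90 × 370 = 0.6527 mm.
With a force P in the spring, the elastic change of the bar is PL/(AE) and that of the spring is P/k; compatibility requires their sum to equal δ_free.
So P = δ_free / [L/(AE) + 1/k] = 0.6527 / [ 370/(1375×102×10³) + 1/(540×10³) ].
P = 0.6527 / 4.49×10⁻⁶ = 145400 N.
σ = P/A = 145400/1375 = 105.7 MPa.

σ ≈ 106 MPa (compressive)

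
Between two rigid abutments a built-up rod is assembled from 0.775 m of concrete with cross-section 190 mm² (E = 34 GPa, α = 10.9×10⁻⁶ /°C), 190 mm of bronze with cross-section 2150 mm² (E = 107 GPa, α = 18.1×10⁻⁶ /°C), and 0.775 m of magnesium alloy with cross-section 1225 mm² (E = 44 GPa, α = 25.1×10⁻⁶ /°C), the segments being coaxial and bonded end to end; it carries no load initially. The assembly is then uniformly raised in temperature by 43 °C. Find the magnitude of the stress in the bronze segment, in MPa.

With the walls removed the bar would change length by δ_free = Σ αᵢΔT Lᵢ = 10.9×10⁻⁶×43×775 + 18.1×10⁻⁶×43×190 + 25.1×10⁻⁶×43×775 = 1.348 mm.
The walls prevent any net length change, so an axial force P (same in every segment) develops. Compatibility: P · Σ Lᵢ/(AᵢEᵢ) = δ_free.
The series flexibility is Σ Lᵢ/(AᵢEᵢ) = 775/(190×34×10³) + 190/(2150×107×10³) + 775/(1225×44×10³) = 0.0001352 mm/N.
P = 1.348 / 0.0001352 = 9969 N = 9.969 kN, compressive.
σ_{bronze} = P / A = 9969 / 2150 = 4.637 MPa.

σ ≈ 4.64 MPa (compressive)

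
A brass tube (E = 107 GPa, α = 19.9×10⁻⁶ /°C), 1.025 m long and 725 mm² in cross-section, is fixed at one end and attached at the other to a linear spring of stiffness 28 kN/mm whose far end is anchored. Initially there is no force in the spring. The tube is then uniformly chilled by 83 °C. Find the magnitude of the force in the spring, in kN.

If the spring were absent the tube would shorten by αΔT L = 19.9×10⁻⁶ × 83 × 1025 = 1.693 mm.
Let P be the tensile force in the spring. The tube extends elastically by PL/(AE) and the spring stretches by P/k; together these equal δ_free.
So P = δ_free / [L/(AE) + 1/k] = 1.693 / [ 1025/(725×107×10³) + 1/(28×10³) ].
P = 1.693 / 4.893×10⁻⁵ = 34600 N.

P ≈ 34.6 kN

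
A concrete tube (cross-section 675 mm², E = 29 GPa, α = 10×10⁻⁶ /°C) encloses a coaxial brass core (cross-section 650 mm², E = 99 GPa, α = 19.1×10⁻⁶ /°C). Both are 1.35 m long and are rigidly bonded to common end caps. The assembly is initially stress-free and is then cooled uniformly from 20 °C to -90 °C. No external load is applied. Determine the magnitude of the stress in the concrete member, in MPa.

σ ≈ 22.3 MPa (compressive)

Equilibrium of a rigid end plate with no external load gives equal and opposite internal forces ±P in the two members. Since α_{brass} > α_{concrete}, cooling drives the brass into tension and the concrete into compression.
Equating the net (thermal + elastic) strains gives |α₁ − α₂|·ΔT = P·[1/(A₁E₁) + 1/(A₂E₂)].
|α₁ − α₂|·ΔT = 9.1×10⁻⁶ × 110 = 0.001001.
1/(A₁E₁) + 1/(A₂E₂) = 1/(675×29×10³) + 1/(650×99×10³) = 6.663×10⁻⁸ N⁻¹.
So P = 0.001001 / 6.663×10⁻⁸ = 15.02 kN.
σ_{concrete} = P/A₁ = 15020/675 = 22.26 MPa, compressive.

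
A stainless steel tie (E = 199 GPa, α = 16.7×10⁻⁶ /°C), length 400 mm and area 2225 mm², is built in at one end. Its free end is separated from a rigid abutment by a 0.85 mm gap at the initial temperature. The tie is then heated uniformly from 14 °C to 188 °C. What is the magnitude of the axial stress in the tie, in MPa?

Free thermal elongation = αΔT L = 16.7×10⁻⁶ × 174 × 400 = 1.162 mm.
After closing the 0.85 mm clearance, 1.162 − 0.85 = 0.3123 mm of expansion remains to be suppressed by the wall.
Compatibility: PL/(AE) = 0.3123 mm, so σ = P/A = E × (0.3123/400) = 155.4 MPa.

σ ≈ 155 MPa (compressive)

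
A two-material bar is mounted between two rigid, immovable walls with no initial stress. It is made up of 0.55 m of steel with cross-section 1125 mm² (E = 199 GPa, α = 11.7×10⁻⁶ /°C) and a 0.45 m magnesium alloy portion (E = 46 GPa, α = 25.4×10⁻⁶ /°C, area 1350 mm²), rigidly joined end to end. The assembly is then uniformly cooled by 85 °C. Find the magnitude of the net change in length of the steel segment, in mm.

With the walls removed the bar would change length by δ_free = Σ αᵢΔT Lᵢ = 11.7×10⁻⁶×85×550 + 25.4×10⁻⁶×85×450 = 1.519 mm.
The rigid supports impose zero overall length change; the single axial force P common to all segments must satisfy P Σ Lᵢ/(AᵢEᵢ) = δ_free.
The series flexibility is Σ Lᵢ/(AᵢEᵢ) = 550/(1125×199×10³) + 450/(1350×46×10³) = 9.703×10⁻⁶ mm/N.
Hence P = δ_free / Σ(L/AE) = 1.519/9.703×10⁻⁶ = 156.5 kN (tensile).
For the steel segment, free thermal change = 11.7×10⁻⁶×85×550 = 0.547 mm and elastic change from P = 156500×550/(1125×199×10³) = 0.3845 mm; these oppose, so the net change is 0.162 mm (segment shortens).

|ΔL| ≈ 0.162 mm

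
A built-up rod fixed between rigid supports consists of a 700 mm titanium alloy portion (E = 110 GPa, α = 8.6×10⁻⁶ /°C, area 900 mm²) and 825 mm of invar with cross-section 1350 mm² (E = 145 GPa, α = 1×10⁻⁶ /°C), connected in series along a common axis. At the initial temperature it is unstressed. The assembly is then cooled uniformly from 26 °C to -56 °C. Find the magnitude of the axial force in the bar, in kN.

With the walls removed the bar would change length by δ_free = Σ αᵢΔT Lᵢ = 8.6×10⁻⁶×82×700 + 1×10⁻⁶×82×825 = 0.5613 mm.
The rigid supports impose zero overall length change; the single axial force P common to all segments must satisfy P Σ Lᵢ/(AᵢEᵢ) = δ_free.
Σ Lᵢ/(AᵢEᵢ) = 700/(900×110×10³) + 825/(1350×145×10³) = 1.129×10⁻⁵ mm/N.
Hence P = δ_free / Σ(L/AE) = 0.5613/1.129×10⁻⁵ = 49.74 kN (tensile).

P ≈ 49.7 kN (tensile)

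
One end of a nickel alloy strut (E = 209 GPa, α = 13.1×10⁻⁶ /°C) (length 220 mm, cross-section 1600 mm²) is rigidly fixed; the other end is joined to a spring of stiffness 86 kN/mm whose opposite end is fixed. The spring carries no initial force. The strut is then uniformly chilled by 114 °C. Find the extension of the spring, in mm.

The unrestrained thermal change is αΔT L = 13.1×10⁻⁶ × 114 × 220 = 0.3285 mm.
With a force P in the spring, the elastic change of the strut is PL/(AE) and that of the spring is P/k; compatibility requires their sum to equal δ_free.
P [ L/(AE) + 1/k ] = δ_free → P [ 220/(1600×209×10³) + 1/(86×10³) ] = 0.3285.
P = 0.3285 / 1.229×10⁻⁵ = 26740 N.
Spring extension = P/k = 26740/(86×10³) = 0.311 mm.

δ ≈ 0.311 mm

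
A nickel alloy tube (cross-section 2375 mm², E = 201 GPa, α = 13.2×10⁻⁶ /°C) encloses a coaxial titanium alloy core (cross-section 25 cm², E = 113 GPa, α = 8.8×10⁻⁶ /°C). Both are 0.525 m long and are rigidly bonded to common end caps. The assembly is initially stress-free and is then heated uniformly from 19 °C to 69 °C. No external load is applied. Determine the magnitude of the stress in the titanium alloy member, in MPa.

The nickel alloy has the larger α, so on heating it would change length more than the titanium alloy if both were free. The rigid plates force a common final length, so the nickel alloy is put into compression and the titanium alloy into tension, with equal and opposite forces P (no external load).
Setting the final lengths equal and cancelling L: (α₁ − α₂)ΔT = P/(A₁E₁) + P/(A₂E₂).
|α₁ − α₂|·ΔT = 4.4×10⁻⁶ × 50 = 0.00022.
1/(A₁E₁) + 1/(A₂E₂) = 1/(2375×201×10³) + 1/(2500×113×10³) = 5.635×10⁻⁹ N⁻¹.
P = 0.00022 / 5.635×10⁻⁹ = 39040 N = 39.04 kN.
σ_{titanium alloy} = P/A₂ = 39040/2500 = 15.62 MPa, tensile.

σ ≈ 15.6 MPa (tensile)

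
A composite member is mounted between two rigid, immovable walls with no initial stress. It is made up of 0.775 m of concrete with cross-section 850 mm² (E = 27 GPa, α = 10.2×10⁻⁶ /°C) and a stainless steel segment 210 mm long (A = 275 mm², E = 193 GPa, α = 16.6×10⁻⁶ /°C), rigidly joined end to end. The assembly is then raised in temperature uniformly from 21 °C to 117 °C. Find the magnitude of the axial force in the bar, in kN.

P ≈ 29 kN (compressive)

Free thermal expansion of the whole bar: Σ αᵢΔT Lᵢ = 10.2×10⁻⁶×96×775 + 16.6×10⁻⁶×96×210 = 1.094 mm.
Since the ends are fixed, an axial force P builds up, equal in every segment, with P · Σ Lᵢ/(AᵢEᵢ) = δ_free.
The series flexibility is Σ Lᵢ/(AᵢEᵢ) = 775/(850×27×10³) + 210/(275×193×10³) = 3.773×10⁻⁵ mm/N.
Hence P = δ_free / Σ(L/AE) = 1.094/3.773×10⁻⁵ = 28.99 kN (compressive).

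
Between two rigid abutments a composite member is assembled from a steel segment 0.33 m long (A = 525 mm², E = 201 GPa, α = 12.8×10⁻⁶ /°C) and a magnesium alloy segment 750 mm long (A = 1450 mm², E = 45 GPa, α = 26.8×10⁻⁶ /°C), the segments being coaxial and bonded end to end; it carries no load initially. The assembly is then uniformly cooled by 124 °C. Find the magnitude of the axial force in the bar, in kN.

P ≈ 206 kN (tensile)

Free thermal contraction of the whole bar: Σ αᵢΔT Lᵢ = 12.8×10⁻⁶×124×330 + 26.8×10⁻⁶×124×750 = 3.016 mm.
The walls prevent any net length change, so an axial force P (same in every segment) develops. Compatibility: P · Σ Lᵢ/(AᵢEᵢ) = δ_free.
The series flexibility is Σ Lᵢ/(AᵢEᵢ) = 330/(525×201×10³) + 750/(1450×45×10³) = 1.462×10⁻⁵ mm/N.
P = 3.016 / 1.462×10⁻⁵ = 206300 N = 206.3 kN, tensile.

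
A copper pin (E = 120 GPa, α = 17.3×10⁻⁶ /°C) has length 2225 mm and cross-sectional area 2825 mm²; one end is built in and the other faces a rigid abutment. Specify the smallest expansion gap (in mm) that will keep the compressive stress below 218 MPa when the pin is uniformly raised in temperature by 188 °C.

With no wall the pin would lengthen by αΔT L = 17.3×10⁻⁶ × 188 × 2225 = 7.237 mm.
A stress of 218 MPa corresponds to the wall pushing the pin back by σL/E = 218×2225/(120×10³) = 4.042 mm.
So the gap has to take up the difference, g_min = δ_free − σL/E = 7.237 − 4.042 = 3.195 mm.

g ≈ 3.19 mm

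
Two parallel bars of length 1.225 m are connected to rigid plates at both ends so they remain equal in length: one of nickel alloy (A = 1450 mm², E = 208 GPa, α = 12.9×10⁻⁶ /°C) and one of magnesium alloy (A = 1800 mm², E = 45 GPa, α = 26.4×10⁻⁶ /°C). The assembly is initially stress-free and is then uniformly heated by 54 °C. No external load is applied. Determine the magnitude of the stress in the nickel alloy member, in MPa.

Equilibrium of a rigid end plate with no external load gives equal and opposite internal forces ±P in the two members. Since α_{magnesium alloy} > α_{nickel alloy}, heating drives the magnesium alloy into compression and the nickel alloy into tension.
Compatibility of the two members (thermal + elastic change equal): (α₁ − α₂)ΔT = P·[1/(A₁E₁) + 1/(A₂E₂)].
|α₁ − α₂|·ΔT = 13.5×10⁻⁶ × 54 = 0.000729.
1/(A₁E₁) + 1/(A₂E₂) = 1/(1450×208×10³) + 1/(1800×45×10³) = 1.566×10⁻⁸ N⁻¹.
So P = 0.000729 / 1.566×10⁻⁸ = 46.55 kN.
σ_{nickel alloy} = P/A₁ = 46550/1450 = 32.1 MPa, tensile.

σ ≈ 32.1 MPa (tensile)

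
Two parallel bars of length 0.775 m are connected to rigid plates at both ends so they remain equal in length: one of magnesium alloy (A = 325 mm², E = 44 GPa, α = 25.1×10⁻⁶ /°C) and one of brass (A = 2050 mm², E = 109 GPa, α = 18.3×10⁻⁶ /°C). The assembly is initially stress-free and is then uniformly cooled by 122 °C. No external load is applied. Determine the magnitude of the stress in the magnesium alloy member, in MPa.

The magnesium alloy has the larger α, so on cooling it would change length more than the brass if both were free. The rigid plates force a common final length, so the magnesium alloy is put into tension and the brass into compression, with equal and opposite forces P (no external load).
Setting the final lengths equal and cancelling L: (α₁ − α₂)ΔT = P/(A₁E₁) + P/(A₂E₂).
|α₁ − α₂|·ΔT = 6.8×10⁻⁶ × 122 = 0.0008296.
1/(A₁E₁) + 1/(A₂E₂) = 1/(325×44×10³) + 1/(2050×109×10³) = 7.441×10⁻⁸ N⁻¹.
P = 0.0008296 / 7.441×10⁻⁸ = 11150 N = 11.15 kN.
σ_{magnesium alloy} = P/A₁ = 11150/325 = 34.31 MPa, tensile.

σ ≈ 34.3 MPa (tensile)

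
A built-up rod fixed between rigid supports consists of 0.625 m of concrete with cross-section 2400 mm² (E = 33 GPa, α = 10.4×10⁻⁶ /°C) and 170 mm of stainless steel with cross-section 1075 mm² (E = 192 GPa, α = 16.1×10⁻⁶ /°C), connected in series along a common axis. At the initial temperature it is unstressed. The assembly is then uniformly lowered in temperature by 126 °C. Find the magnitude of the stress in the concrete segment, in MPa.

If the supports were absent, the total length change would be Σ αᵢΔT Lᵢ = 10.4×10⁻⁶×126×625 + 16.1×10⁻⁶×126×170 = 1.164 mm.
Since the ends are fixed, an axial force P builds up, equal in every segment, with P · Σ Lᵢ/(AᵢEᵢ) = δ_free.
Σ Lᵢ/(AᵢEᵢ) = 625/(2400×33×10³) + 170/(1075×192×10³) = 8.715×10⁻⁶ mm/N.
P = 1.164 / 8.715×10⁻⁶ = 133500 N = 133.5 kN, tensile.
σ_{concrete} = P / A = 133500 / 2400 = 55.64 MPa.

σ ≈ 55.6 MPa (tensile)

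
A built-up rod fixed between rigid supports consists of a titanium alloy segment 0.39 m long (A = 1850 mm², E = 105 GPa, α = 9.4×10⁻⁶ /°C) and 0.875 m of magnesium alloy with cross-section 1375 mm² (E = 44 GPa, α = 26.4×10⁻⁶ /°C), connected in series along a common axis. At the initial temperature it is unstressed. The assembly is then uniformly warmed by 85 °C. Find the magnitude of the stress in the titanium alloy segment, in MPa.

With the walls removed the bar would change length by δ_free = Σ αᵢΔT Lᵢ = 9.4×10⁻⁶×85×390 + 26.4×10⁻⁶×85×875 = 2.275 mm.
The walls prevent any net length change, so an axial force P (same in every segment) develops. Compatibility: P · Σ Lᵢ/(AᵢEᵢ) = δ_free.
The series flexibility is Σ Lᵢ/(AᵢEᵢ) = 390/(1850×105×10³) + 875/(1375×44×10³) = 1.647×10⁻⁵ mm/N.
P = 2.275 / 1.647×10⁻⁵ = 138100 N = 138.1 kN, compressive.
σ_{titanium alloy} = P / A = 138100 / 1850 = 74.67 MPa.

σ ≈ 74.7 MPa (compressive)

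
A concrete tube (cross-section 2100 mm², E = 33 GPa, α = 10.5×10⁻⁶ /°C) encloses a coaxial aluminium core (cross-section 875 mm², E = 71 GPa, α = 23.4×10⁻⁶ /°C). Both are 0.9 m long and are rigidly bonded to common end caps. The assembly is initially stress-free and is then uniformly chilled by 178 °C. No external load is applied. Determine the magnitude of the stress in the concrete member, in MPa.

The aluminium has the larger α, so on cooling it would change length more than the concrete if both were free. The rigid plates force a common final length, so the aluminium is put into tension and the concrete into compression, with equal and opposite forces P (no external load).
Compatibility of the two members (thermal + elastic change equal): (α₁ − α₂)ΔT = P·[1/(A₁E₁) + 1/(A₂E₂)].
|α₁ − α₂|·ΔT = 12.9×10⁻⁶ × 178 = 0.002296.
1/(A₁E₁) + 1/(A₂E₂) = 1/(2100×33×10³) + 1/(875×71×10³) = 3.053×10⁻⁸ N⁻¹.
P = 0.002296 / 3.053×10⁻⁸ = 75220 N = 75.22 kN.
σ_{concrete} = P/A₁ = 75220/2100 = 35.82 MPa, compressive.

σ ≈ 35.8 MPa (compressive)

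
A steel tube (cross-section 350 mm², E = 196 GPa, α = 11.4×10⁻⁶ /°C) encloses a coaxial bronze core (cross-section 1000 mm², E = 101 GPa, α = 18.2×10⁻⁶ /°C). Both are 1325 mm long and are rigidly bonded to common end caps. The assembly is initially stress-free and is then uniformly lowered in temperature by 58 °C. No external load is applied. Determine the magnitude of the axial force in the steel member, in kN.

P ≈ 16.1 kN (compressive in the steel)

The bronze has the larger α, so on cooling it would change length more than the steel if both were free. The rigid plates force a common final length, so the bronze is put into tension and the steel into compression, with equal and opposite forces P (no external load).
Setting the final lengths equal and cancelling L: (α₁ − α₂)ΔT = P/(A₁E₁) + P/(A₂E₂).
|α₁ − α₂|·ΔT = 6.8×10⁻⁶ × 58 = 0.0003944.
1/(A₁E₁) + 1/(A₂E₂) = 1/(350×196×10³) + 1/(1000×101×10³) = 2.448×10⁻⁸ N⁻¹.
P = 0.0003944 / 2.448×10⁻⁸ = 16110 N = 16.11 kN.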